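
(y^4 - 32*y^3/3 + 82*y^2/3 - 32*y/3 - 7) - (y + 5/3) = y^4 - 32*y^3/3 + 82*y^2/3 - 35*y/3 - 26/3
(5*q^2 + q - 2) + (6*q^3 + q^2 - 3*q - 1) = 6*q^3 + 6*q^2 - 2*q - 3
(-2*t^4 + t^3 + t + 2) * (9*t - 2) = -18*t^5 + 13*t^4 - 2*t^3 + 9*t^2 + 16*t - 4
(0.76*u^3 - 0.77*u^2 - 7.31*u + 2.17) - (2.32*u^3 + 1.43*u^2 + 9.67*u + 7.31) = -1.56*u^3 - 2.2*u^2 - 16.98*u - 5.14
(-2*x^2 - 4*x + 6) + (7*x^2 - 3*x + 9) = 5*x^2 - 7*x + 15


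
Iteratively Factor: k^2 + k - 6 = (k - 2)*(k + 3)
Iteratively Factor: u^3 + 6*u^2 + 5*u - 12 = (u + 4)*(u^2 + 2*u - 3) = (u - 1)*(u + 4)*(u + 3)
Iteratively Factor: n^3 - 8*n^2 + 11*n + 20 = (n - 5)*(n^2 - 3*n - 4) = (n - 5)*(n - 4)*(n + 1)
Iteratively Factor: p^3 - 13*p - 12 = (p + 3)*(p^2 - 3*p - 4) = (p + 1)*(p + 3)*(p - 4)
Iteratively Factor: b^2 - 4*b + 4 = (b - 2)*(b - 2)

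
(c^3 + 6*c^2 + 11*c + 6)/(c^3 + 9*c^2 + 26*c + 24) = (c + 1)/(c + 4)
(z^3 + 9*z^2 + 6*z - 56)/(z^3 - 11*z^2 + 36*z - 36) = (z^2 + 11*z + 28)/(z^2 - 9*z + 18)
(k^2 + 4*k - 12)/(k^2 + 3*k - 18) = (k - 2)/(k - 3)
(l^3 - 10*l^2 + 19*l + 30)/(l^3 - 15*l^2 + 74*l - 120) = (l + 1)/(l - 4)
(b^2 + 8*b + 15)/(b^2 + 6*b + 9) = (b + 5)/(b + 3)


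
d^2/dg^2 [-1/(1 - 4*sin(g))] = 4*(-4*sin(g)^2 - sin(g) + 8)/(4*sin(g) - 1)^3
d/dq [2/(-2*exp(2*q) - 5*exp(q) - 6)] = (8*exp(q) + 10)*exp(q)/(2*exp(2*q) + 5*exp(q) + 6)^2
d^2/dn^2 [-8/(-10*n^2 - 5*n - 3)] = 80*(-20*n^2 - 10*n + 5*(4*n + 1)^2 - 6)/(10*n^2 + 5*n + 3)^3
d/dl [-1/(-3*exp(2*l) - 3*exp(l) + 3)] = (-2*exp(l) - 1)*exp(l)/(3*(exp(2*l) + exp(l) - 1)^2)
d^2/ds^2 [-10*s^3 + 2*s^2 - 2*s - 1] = 4 - 60*s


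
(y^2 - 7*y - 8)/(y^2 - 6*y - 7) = (y - 8)/(y - 7)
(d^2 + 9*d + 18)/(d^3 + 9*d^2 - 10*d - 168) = (d + 3)/(d^2 + 3*d - 28)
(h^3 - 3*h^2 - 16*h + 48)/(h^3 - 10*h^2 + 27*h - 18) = (h^2 - 16)/(h^2 - 7*h + 6)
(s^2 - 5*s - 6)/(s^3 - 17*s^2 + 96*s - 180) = (s + 1)/(s^2 - 11*s + 30)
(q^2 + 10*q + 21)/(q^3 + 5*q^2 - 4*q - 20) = (q^2 + 10*q + 21)/(q^3 + 5*q^2 - 4*q - 20)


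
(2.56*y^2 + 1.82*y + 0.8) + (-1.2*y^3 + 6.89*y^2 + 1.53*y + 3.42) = -1.2*y^3 + 9.45*y^2 + 3.35*y + 4.22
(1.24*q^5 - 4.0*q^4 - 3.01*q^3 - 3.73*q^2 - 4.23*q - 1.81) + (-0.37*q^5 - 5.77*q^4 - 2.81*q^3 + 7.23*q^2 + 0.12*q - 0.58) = 0.87*q^5 - 9.77*q^4 - 5.82*q^3 + 3.5*q^2 - 4.11*q - 2.39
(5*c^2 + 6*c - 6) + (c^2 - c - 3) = 6*c^2 + 5*c - 9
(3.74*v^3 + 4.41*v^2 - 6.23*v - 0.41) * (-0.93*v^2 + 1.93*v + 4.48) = -3.4782*v^5 + 3.1169*v^4 + 31.0604*v^3 + 8.1142*v^2 - 28.7017*v - 1.8368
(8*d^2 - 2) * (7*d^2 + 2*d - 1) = 56*d^4 + 16*d^3 - 22*d^2 - 4*d + 2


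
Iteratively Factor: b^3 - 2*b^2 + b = (b)*(b^2 - 2*b + 1) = b*(b - 1)*(b - 1)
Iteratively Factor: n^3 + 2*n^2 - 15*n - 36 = (n - 4)*(n^2 + 6*n + 9) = (n - 4)*(n + 3)*(n + 3)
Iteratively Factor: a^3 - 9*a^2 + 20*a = (a - 5)*(a^2 - 4*a) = (a - 5)*(a - 4)*(a)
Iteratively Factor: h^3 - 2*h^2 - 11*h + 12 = (h + 3)*(h^2 - 5*h + 4) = (h - 1)*(h + 3)*(h - 4)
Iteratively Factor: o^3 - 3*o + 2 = (o - 1)*(o^2 + o - 2) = (o - 1)^2*(o + 2)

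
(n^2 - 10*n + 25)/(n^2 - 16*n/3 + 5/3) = 3*(n - 5)/(3*n - 1)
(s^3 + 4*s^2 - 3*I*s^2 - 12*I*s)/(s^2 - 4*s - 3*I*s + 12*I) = s*(s + 4)/(s - 4)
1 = 1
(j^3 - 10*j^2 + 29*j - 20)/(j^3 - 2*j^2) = (j^3 - 10*j^2 + 29*j - 20)/(j^2*(j - 2))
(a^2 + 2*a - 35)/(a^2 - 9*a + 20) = (a + 7)/(a - 4)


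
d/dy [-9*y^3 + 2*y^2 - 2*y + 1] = -27*y^2 + 4*y - 2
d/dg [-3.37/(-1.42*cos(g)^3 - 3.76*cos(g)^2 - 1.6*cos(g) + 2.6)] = (14.3562*cos(g)^2 + 25.3424*cos(g) + 5.392)*sin(g)/(1.42*cos(g)^3 + 3.76*cos(g)^2 + 1.6*cos(g) - 2.6)^2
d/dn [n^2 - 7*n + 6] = 2*n - 7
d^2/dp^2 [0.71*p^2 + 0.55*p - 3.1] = 1.42000000000000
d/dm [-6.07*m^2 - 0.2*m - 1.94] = -12.14*m - 0.2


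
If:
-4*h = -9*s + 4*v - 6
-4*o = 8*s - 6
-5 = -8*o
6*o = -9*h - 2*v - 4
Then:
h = -407/224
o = 5/8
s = 7/16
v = 1927/448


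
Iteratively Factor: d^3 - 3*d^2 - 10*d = (d - 5)*(d^2 + 2*d) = d*(d - 5)*(d + 2)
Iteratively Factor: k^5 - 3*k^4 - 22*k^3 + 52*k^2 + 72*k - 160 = (k - 2)*(k^4 - k^3 - 24*k^2 + 4*k + 80) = (k - 2)*(k + 2)*(k^3 - 3*k^2 - 18*k + 40) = (k - 2)^2*(k + 2)*(k^2 - k - 20) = (k - 2)^2*(k + 2)*(k + 4)*(k - 5)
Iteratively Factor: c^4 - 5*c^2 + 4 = (c + 2)*(c^3 - 2*c^2 - c + 2) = (c + 1)*(c + 2)*(c^2 - 3*c + 2) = (c - 2)*(c + 1)*(c + 2)*(c - 1)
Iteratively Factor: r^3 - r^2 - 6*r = (r)*(r^2 - r - 6) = r*(r - 3)*(r + 2)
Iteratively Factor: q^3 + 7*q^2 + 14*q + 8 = (q + 4)*(q^2 + 3*q + 2) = (q + 1)*(q + 4)*(q + 2)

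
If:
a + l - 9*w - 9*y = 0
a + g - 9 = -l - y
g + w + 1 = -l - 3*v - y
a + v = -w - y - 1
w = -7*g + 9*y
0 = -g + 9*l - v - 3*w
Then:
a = 245/298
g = 1583/298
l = -127/149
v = -271/149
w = -1109/298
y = 554/149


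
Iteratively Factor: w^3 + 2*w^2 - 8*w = (w - 2)*(w^2 + 4*w) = (w - 2)*(w + 4)*(w)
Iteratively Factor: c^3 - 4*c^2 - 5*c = (c + 1)*(c^2 - 5*c) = c*(c + 1)*(c - 5)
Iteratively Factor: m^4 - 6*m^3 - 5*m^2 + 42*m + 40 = (m + 1)*(m^3 - 7*m^2 + 2*m + 40) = (m - 4)*(m + 1)*(m^2 - 3*m - 10) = (m - 5)*(m - 4)*(m + 1)*(m + 2)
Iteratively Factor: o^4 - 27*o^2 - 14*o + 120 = (o - 5)*(o^3 + 5*o^2 - 2*o - 24) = (o - 5)*(o + 3)*(o^2 + 2*o - 8) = (o - 5)*(o - 2)*(o + 3)*(o + 4)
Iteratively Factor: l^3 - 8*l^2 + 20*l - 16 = (l - 2)*(l^2 - 6*l + 8) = (l - 4)*(l - 2)*(l - 2)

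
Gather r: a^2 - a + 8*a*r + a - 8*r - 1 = a^2 + r*(8*a - 8) - 1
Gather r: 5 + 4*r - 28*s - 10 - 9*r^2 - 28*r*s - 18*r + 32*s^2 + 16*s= -9*r^2 + r*(-28*s - 14) + 32*s^2 - 12*s - 5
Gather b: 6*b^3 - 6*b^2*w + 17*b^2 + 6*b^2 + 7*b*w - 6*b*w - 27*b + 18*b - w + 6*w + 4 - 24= 6*b^3 + b^2*(23 - 6*w) + b*(w - 9) + 5*w - 20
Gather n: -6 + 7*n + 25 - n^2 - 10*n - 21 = -n^2 - 3*n - 2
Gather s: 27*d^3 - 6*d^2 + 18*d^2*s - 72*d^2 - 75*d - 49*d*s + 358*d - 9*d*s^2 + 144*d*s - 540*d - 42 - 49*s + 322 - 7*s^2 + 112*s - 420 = 27*d^3 - 78*d^2 - 257*d + s^2*(-9*d - 7) + s*(18*d^2 + 95*d + 63) - 140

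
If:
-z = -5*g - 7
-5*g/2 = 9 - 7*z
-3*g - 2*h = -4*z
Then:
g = -16/13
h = 46/13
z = 11/13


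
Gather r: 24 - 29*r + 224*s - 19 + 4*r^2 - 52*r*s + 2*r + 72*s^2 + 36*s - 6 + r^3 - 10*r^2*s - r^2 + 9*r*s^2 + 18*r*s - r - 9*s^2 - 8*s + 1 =r^3 + r^2*(3 - 10*s) + r*(9*s^2 - 34*s - 28) + 63*s^2 + 252*s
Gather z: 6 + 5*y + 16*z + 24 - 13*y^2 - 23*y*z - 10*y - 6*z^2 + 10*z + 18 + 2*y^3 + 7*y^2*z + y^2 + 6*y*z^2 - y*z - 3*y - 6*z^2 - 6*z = 2*y^3 - 12*y^2 - 8*y + z^2*(6*y - 12) + z*(7*y^2 - 24*y + 20) + 48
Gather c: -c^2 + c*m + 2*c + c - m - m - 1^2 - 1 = -c^2 + c*(m + 3) - 2*m - 2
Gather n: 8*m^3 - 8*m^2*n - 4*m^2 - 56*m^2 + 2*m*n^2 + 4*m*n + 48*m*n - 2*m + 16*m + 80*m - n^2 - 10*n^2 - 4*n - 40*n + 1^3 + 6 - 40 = 8*m^3 - 60*m^2 + 94*m + n^2*(2*m - 11) + n*(-8*m^2 + 52*m - 44) - 33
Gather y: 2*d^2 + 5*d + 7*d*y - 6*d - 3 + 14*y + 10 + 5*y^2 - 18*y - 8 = 2*d^2 - d + 5*y^2 + y*(7*d - 4) - 1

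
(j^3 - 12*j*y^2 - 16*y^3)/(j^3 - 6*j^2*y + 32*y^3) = (-j - 2*y)/(-j + 4*y)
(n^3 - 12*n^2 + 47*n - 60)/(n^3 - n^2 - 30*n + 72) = (n - 5)/(n + 6)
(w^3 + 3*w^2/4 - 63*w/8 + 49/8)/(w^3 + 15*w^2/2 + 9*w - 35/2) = (w - 7/4)/(w + 5)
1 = 1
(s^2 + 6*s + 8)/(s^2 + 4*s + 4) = (s + 4)/(s + 2)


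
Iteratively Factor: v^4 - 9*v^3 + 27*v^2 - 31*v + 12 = (v - 4)*(v^3 - 5*v^2 + 7*v - 3) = (v - 4)*(v - 3)*(v^2 - 2*v + 1) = (v - 4)*(v - 3)*(v - 1)*(v - 1)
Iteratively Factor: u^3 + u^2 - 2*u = (u + 2)*(u^2 - u) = (u - 1)*(u + 2)*(u)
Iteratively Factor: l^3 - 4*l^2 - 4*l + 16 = (l + 2)*(l^2 - 6*l + 8) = (l - 4)*(l + 2)*(l - 2)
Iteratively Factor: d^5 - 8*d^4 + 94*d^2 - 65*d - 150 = (d + 1)*(d^4 - 9*d^3 + 9*d^2 + 85*d - 150) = (d - 2)*(d + 1)*(d^3 - 7*d^2 - 5*d + 75) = (d - 5)*(d - 2)*(d + 1)*(d^2 - 2*d - 15) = (d - 5)^2*(d - 2)*(d + 1)*(d + 3)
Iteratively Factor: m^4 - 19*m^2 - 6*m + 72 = (m + 3)*(m^3 - 3*m^2 - 10*m + 24) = (m - 4)*(m + 3)*(m^2 + m - 6) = (m - 4)*(m - 2)*(m + 3)*(m + 3)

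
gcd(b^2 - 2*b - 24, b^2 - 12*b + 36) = b - 6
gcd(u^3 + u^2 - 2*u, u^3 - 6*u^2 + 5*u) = u^2 - u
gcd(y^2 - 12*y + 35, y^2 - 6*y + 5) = y - 5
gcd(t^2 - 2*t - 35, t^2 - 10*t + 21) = t - 7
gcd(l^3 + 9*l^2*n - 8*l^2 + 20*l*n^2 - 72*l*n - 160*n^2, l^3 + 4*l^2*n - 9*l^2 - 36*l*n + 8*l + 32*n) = l^2 + 4*l*n - 8*l - 32*n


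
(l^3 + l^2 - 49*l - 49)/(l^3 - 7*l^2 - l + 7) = (l + 7)/(l - 1)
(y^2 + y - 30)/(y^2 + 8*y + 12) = (y - 5)/(y + 2)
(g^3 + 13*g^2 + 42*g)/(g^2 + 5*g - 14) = g*(g + 6)/(g - 2)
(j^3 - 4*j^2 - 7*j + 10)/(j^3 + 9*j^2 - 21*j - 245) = (j^2 + j - 2)/(j^2 + 14*j + 49)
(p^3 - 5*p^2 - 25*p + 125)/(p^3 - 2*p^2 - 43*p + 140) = (p^2 - 25)/(p^2 + 3*p - 28)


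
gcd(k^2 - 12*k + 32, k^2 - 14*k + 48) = k - 8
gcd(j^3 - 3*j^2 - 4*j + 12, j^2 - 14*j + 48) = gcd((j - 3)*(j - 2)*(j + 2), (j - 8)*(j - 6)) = 1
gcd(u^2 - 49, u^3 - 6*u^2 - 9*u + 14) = u - 7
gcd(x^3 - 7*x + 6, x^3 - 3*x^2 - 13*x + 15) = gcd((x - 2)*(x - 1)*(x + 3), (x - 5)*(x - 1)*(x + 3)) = x^2 + 2*x - 3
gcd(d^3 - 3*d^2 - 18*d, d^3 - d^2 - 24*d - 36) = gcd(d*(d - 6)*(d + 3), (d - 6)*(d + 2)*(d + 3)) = d^2 - 3*d - 18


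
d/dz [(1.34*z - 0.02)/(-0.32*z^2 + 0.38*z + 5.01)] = (0.4288*z^2 - 0.0128*z + 6.721)/(0.1024*z^4 - 0.2432*z^3 - 3.062*z^2 + 3.8076*z + 25.1001)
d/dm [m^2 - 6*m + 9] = 2*m - 6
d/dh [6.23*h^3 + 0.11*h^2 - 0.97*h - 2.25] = 18.69*h^2 + 0.22*h - 0.97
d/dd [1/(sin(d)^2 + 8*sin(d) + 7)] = -2*(sin(d) + 4)*cos(d)/(sin(d)^2 + 8*sin(d) + 7)^2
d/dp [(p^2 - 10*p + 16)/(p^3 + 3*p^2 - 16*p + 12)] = (-p^2 + 16*p + 34)/(p^4 + 10*p^3 + 13*p^2 - 60*p + 36)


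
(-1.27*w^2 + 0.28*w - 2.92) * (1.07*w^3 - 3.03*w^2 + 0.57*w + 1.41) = -1.3589*w^5 + 4.1477*w^4 - 4.6967*w^3 + 7.2165*w^2 - 1.2696*w - 4.1172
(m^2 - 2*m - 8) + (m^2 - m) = 2*m^2 - 3*m - 8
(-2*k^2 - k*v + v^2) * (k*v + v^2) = -2*k^3*v - 3*k^2*v^2 + v^4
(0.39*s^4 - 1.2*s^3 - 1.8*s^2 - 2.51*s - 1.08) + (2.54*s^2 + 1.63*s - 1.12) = 0.39*s^4 - 1.2*s^3 + 0.74*s^2 - 0.88*s - 2.2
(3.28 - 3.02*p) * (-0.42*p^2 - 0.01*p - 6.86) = 1.2684*p^3 - 1.3474*p^2 + 20.6844*p - 22.5008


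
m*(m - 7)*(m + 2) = m^3 - 5*m^2 - 14*m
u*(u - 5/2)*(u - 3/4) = u^3 - 13*u^2/4 + 15*u/8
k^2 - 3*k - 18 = (k - 6)*(k + 3)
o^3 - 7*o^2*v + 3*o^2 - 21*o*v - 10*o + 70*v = (o - 2)*(o + 5)*(o - 7*v)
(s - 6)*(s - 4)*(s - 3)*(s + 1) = s^4 - 12*s^3 + 41*s^2 - 18*s - 72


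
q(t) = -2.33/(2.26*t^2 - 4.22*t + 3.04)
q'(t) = -2.33*(4.22 - 4.52*t)/(2.26*t^2 - 4.22*t + 3.04)^2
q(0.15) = -0.95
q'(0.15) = -1.37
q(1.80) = -0.84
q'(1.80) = 1.19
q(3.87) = -0.11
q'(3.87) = 0.07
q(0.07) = -0.85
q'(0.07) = -1.20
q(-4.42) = -0.04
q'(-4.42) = -0.01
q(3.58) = -0.14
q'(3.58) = 0.10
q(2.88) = -0.24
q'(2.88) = 0.22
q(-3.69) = -0.05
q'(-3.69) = -0.02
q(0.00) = -0.77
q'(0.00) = -1.06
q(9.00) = -0.02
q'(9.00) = 0.00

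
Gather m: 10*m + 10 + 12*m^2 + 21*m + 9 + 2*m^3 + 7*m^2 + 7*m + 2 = 2*m^3 + 19*m^2 + 38*m + 21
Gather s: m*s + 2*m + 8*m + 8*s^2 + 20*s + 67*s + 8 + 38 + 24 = 10*m + 8*s^2 + s*(m + 87) + 70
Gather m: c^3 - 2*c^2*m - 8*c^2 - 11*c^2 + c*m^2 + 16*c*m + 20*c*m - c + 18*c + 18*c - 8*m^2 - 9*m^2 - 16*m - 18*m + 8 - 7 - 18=c^3 - 19*c^2 + 35*c + m^2*(c - 17) + m*(-2*c^2 + 36*c - 34) - 17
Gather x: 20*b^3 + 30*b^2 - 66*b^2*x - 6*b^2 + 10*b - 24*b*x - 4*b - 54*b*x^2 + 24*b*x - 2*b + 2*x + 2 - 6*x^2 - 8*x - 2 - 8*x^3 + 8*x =20*b^3 + 24*b^2 + 4*b - 8*x^3 + x^2*(-54*b - 6) + x*(2 - 66*b^2)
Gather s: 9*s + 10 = 9*s + 10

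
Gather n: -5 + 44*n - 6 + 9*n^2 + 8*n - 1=9*n^2 + 52*n - 12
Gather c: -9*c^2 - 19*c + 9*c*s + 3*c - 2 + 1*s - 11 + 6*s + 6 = -9*c^2 + c*(9*s - 16) + 7*s - 7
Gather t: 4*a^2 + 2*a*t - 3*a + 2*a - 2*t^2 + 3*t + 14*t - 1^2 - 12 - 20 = 4*a^2 - a - 2*t^2 + t*(2*a + 17) - 33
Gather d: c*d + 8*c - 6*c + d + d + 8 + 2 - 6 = 2*c + d*(c + 2) + 4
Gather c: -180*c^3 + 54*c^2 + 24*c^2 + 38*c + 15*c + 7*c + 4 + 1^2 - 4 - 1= -180*c^3 + 78*c^2 + 60*c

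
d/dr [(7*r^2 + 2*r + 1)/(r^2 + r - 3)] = (5*r^2 - 44*r - 7)/(r^4 + 2*r^3 - 5*r^2 - 6*r + 9)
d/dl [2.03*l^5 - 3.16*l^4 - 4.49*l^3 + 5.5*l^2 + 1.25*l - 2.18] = 10.15*l^4 - 12.64*l^3 - 13.47*l^2 + 11.0*l + 1.25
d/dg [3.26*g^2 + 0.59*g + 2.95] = 6.52*g + 0.59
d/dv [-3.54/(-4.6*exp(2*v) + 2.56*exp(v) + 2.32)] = (9.0624 - 32.568*exp(v))*exp(v)/(-4.6*exp(2*v) + 2.56*exp(v) + 2.32)^2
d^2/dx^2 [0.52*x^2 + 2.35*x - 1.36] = 1.04000000000000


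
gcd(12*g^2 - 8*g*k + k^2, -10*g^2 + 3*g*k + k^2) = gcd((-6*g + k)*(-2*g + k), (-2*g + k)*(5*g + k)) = 2*g - k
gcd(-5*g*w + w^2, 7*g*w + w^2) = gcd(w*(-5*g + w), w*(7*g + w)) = w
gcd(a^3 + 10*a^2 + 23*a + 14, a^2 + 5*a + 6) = a + 2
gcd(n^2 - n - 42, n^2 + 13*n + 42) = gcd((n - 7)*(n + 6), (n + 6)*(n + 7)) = n + 6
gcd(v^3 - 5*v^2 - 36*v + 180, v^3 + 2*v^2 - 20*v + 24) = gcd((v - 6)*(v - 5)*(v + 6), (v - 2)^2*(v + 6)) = v + 6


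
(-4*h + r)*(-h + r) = 4*h^2 - 5*h*r + r^2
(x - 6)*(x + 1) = x^2 - 5*x - 6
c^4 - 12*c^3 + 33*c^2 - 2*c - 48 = (c - 8)*(c - 3)*(c - 2)*(c + 1)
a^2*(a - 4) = a^3 - 4*a^2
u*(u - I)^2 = u^3 - 2*I*u^2 - u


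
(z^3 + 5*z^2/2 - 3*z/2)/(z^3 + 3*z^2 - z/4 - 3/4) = 2*z/(2*z + 1)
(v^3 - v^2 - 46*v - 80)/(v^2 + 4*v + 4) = (v^2 - 3*v - 40)/(v + 2)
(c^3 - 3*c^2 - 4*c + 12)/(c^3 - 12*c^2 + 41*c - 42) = (c + 2)/(c - 7)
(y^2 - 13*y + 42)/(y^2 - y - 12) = (-y^2 + 13*y - 42)/(-y^2 + y + 12)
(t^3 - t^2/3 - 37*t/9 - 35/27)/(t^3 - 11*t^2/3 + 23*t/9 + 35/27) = (3*t + 5)/(3*t - 5)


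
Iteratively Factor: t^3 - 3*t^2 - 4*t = (t - 4)*(t^2 + t) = t*(t - 4)*(t + 1)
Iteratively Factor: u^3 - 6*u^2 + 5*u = (u - 5)*(u^2 - u) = u*(u - 5)*(u - 1)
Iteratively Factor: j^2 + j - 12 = (j - 3)*(j + 4)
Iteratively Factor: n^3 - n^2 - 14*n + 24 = (n + 4)*(n^2 - 5*n + 6) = (n - 2)*(n + 4)*(n - 3)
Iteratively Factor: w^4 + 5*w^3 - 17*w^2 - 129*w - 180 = (w + 3)*(w^3 + 2*w^2 - 23*w - 60) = (w + 3)*(w + 4)*(w^2 - 2*w - 15) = (w - 5)*(w + 3)*(w + 4)*(w + 3)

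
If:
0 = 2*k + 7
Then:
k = -7/2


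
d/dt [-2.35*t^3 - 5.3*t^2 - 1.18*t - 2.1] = -7.05*t^2 - 10.6*t - 1.18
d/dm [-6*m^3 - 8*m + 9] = -18*m^2 - 8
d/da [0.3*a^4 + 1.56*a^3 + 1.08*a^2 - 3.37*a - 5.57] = 1.2*a^3 + 4.68*a^2 + 2.16*a - 3.37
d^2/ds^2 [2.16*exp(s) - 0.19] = 2.16*exp(s)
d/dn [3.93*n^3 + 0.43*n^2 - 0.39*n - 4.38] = 11.79*n^2 + 0.86*n - 0.39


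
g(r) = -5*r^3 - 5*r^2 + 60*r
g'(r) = -15*r^2 - 10*r + 60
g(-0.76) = -46.29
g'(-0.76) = 58.94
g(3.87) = -132.49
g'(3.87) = -203.35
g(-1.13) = -66.97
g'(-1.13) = 52.15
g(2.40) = 46.08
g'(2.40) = -50.40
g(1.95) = 60.91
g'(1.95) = -16.54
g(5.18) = -518.32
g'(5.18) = -394.29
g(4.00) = -160.00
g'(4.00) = -220.00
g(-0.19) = -11.55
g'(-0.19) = 61.36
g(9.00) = -3510.00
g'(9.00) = -1245.00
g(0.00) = 0.00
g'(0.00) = 60.00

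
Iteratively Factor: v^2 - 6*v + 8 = (v - 4)*(v - 2)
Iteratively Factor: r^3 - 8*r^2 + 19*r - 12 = (r - 3)*(r^2 - 5*r + 4) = (r - 4)*(r - 3)*(r - 1)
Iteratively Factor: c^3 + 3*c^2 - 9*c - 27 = (c + 3)*(c^2 - 9) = (c - 3)*(c + 3)*(c + 3)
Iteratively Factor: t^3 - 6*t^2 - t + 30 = (t - 5)*(t^2 - t - 6) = (t - 5)*(t + 2)*(t - 3)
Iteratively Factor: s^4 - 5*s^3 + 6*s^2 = (s - 3)*(s^3 - 2*s^2) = s*(s - 3)*(s^2 - 2*s) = s*(s - 3)*(s - 2)*(s)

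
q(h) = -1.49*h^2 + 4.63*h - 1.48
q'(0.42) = 3.38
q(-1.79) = -14.54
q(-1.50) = -11.78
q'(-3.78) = 15.89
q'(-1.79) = 9.96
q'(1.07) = 1.44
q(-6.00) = -82.90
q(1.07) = 1.77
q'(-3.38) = 14.70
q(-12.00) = -271.60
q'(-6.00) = 22.51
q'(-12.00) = 40.39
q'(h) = 4.63 - 2.98*h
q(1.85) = 1.99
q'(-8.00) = 28.47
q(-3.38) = -34.15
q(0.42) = 0.20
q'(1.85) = -0.88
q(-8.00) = -133.88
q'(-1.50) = 9.10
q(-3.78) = -40.27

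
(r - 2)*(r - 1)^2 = r^3 - 4*r^2 + 5*r - 2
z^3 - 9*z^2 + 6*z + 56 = (z - 7)*(z - 4)*(z + 2)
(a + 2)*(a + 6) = a^2 + 8*a + 12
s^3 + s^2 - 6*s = s*(s - 2)*(s + 3)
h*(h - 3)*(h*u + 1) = h^3*u - 3*h^2*u + h^2 - 3*h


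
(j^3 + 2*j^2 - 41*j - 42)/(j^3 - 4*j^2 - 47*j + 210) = (j + 1)/(j - 5)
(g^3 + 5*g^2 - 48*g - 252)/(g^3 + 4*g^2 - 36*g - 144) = (g^2 - g - 42)/(g^2 - 2*g - 24)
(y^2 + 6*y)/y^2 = (y + 6)/y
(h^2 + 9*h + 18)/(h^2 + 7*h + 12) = (h + 6)/(h + 4)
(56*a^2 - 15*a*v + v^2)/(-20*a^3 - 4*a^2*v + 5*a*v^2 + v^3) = (-56*a^2 + 15*a*v - v^2)/(20*a^3 + 4*a^2*v - 5*a*v^2 - v^3)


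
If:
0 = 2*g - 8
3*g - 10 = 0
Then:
No Solution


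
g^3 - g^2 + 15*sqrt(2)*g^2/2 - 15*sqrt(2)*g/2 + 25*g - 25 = (g - 1)*(g + 5*sqrt(2)/2)*(g + 5*sqrt(2))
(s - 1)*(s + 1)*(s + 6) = s^3 + 6*s^2 - s - 6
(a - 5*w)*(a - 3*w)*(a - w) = a^3 - 9*a^2*w + 23*a*w^2 - 15*w^3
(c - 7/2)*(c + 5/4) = c^2 - 9*c/4 - 35/8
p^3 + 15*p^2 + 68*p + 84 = (p + 2)*(p + 6)*(p + 7)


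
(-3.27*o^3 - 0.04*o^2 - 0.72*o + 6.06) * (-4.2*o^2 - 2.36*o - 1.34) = 13.734*o^5 + 7.8852*o^4 + 7.5002*o^3 - 23.6992*o^2 - 13.3368*o - 8.1204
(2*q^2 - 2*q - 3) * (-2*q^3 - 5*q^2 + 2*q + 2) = -4*q^5 - 6*q^4 + 20*q^3 + 15*q^2 - 10*q - 6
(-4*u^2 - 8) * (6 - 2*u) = 8*u^3 - 24*u^2 + 16*u - 48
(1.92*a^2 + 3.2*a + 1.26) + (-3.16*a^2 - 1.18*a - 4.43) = -1.24*a^2 + 2.02*a - 3.17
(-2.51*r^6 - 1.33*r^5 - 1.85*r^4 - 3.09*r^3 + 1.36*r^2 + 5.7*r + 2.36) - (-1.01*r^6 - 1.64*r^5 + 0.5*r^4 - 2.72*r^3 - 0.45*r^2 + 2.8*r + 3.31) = -1.5*r^6 + 0.31*r^5 - 2.35*r^4 - 0.37*r^3 + 1.81*r^2 + 2.9*r - 0.95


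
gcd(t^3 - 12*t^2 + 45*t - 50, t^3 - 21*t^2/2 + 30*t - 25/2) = t^2 - 10*t + 25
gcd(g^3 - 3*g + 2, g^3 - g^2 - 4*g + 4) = g^2 + g - 2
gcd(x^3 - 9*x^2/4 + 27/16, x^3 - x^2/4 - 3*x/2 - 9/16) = x^2 - 3*x/4 - 9/8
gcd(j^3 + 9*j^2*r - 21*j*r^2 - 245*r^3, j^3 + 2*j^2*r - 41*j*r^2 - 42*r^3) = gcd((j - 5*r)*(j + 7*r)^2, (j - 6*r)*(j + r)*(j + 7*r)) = j + 7*r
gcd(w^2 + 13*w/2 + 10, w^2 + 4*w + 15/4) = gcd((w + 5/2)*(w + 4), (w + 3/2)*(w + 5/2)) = w + 5/2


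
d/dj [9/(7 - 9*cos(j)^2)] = -324*sin(2*j)/(9*cos(2*j) - 5)^2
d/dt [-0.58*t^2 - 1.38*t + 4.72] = -1.16*t - 1.38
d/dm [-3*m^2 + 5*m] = 5 - 6*m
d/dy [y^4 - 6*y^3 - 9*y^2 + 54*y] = 4*y^3 - 18*y^2 - 18*y + 54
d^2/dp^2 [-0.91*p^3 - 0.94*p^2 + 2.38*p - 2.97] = -5.46*p - 1.88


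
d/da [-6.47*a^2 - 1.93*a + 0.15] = -12.94*a - 1.93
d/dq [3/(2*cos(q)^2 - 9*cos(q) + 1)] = 3*(4*cos(q) - 9)*sin(q)/(-9*cos(q) + cos(2*q) + 2)^2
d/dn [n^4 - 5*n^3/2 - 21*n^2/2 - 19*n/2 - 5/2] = 4*n^3 - 15*n^2/2 - 21*n - 19/2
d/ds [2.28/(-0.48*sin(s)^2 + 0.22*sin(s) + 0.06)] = (2.1888*sin(s) - 0.5016)*cos(s)/(-0.48*sin(s)^2 + 0.22*sin(s) + 0.06)^2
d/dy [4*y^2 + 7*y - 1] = 8*y + 7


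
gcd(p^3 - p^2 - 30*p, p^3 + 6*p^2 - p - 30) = p + 5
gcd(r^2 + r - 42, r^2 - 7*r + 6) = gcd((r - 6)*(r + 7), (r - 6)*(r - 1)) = r - 6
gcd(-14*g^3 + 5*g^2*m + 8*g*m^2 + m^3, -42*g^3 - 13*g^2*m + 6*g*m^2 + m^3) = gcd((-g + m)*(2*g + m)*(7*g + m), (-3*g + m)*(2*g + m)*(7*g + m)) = 14*g^2 + 9*g*m + m^2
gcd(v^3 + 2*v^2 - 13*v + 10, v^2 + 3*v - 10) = v^2 + 3*v - 10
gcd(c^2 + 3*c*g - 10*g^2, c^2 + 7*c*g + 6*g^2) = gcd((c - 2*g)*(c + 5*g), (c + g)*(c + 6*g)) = 1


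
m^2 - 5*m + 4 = (m - 4)*(m - 1)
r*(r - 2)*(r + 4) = r^3 + 2*r^2 - 8*r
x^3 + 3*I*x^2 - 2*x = x*(x + I)*(x + 2*I)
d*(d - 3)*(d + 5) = d^3 + 2*d^2 - 15*d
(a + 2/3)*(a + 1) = a^2 + 5*a/3 + 2/3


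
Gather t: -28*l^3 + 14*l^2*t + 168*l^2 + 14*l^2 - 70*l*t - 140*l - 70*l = -28*l^3 + 182*l^2 - 210*l + t*(14*l^2 - 70*l)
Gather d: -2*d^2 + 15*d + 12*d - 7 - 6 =-2*d^2 + 27*d - 13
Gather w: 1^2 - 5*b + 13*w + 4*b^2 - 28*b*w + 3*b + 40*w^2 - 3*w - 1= 4*b^2 - 2*b + 40*w^2 + w*(10 - 28*b)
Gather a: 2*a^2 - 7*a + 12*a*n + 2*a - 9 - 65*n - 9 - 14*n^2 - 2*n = 2*a^2 + a*(12*n - 5) - 14*n^2 - 67*n - 18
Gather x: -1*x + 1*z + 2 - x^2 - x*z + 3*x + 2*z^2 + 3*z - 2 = -x^2 + x*(2 - z) + 2*z^2 + 4*z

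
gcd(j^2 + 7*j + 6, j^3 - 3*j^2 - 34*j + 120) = j + 6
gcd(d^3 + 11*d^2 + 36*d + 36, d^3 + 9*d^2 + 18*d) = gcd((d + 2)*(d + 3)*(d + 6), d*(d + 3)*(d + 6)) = d^2 + 9*d + 18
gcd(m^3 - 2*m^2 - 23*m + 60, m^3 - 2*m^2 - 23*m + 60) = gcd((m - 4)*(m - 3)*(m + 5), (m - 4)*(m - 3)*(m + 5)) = m^3 - 2*m^2 - 23*m + 60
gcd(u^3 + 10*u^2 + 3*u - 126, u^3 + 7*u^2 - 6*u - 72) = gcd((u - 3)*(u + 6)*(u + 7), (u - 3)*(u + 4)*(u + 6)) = u^2 + 3*u - 18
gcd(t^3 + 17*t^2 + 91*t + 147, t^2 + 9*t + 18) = t + 3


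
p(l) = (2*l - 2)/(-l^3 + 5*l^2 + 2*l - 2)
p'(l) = (2*l - 2)*(3*l^2 - 10*l - 2)/(-l^3 + 5*l^2 + 2*l - 2)^2 + 2/(-l^3 + 5*l^2 + 2*l - 2)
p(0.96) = -0.02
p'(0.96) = 0.60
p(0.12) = 1.04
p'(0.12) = 0.76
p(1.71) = 0.13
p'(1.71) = 0.06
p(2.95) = 0.18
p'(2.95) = 0.05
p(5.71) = -0.69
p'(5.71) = 1.79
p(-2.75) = -0.15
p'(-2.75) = -0.10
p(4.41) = 0.37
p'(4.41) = 0.36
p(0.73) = -0.31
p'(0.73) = 2.53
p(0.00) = 1.00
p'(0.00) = 0.00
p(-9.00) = -0.02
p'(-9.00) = 0.00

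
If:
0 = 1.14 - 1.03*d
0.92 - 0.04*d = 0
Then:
No Solution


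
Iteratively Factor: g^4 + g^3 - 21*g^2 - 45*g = (g + 3)*(g^3 - 2*g^2 - 15*g) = (g + 3)^2*(g^2 - 5*g) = (g - 5)*(g + 3)^2*(g)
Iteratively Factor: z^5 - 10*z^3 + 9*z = (z)*(z^4 - 10*z^2 + 9) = z*(z - 1)*(z^3 + z^2 - 9*z - 9) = z*(z - 1)*(z + 3)*(z^2 - 2*z - 3) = z*(z - 1)*(z + 1)*(z + 3)*(z - 3)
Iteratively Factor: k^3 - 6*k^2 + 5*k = (k - 1)*(k^2 - 5*k) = k*(k - 1)*(k - 5)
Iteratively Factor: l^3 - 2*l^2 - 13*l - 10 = (l + 1)*(l^2 - 3*l - 10) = (l + 1)*(l + 2)*(l - 5)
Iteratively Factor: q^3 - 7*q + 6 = (q - 2)*(q^2 + 2*q - 3) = (q - 2)*(q + 3)*(q - 1)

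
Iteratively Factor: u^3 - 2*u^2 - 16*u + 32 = (u - 4)*(u^2 + 2*u - 8) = (u - 4)*(u + 4)*(u - 2)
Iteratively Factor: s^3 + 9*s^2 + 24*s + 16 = (s + 4)*(s^2 + 5*s + 4) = (s + 1)*(s + 4)*(s + 4)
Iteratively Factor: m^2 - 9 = (m - 3)*(m + 3)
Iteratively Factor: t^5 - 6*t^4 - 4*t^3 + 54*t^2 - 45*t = (t + 3)*(t^4 - 9*t^3 + 23*t^2 - 15*t) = t*(t + 3)*(t^3 - 9*t^2 + 23*t - 15) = t*(t - 3)*(t + 3)*(t^2 - 6*t + 5) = t*(t - 5)*(t - 3)*(t + 3)*(t - 1)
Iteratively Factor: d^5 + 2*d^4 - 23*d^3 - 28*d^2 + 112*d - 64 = (d - 1)*(d^4 + 3*d^3 - 20*d^2 - 48*d + 64) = (d - 1)*(d + 4)*(d^3 - d^2 - 16*d + 16) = (d - 1)*(d + 4)^2*(d^2 - 5*d + 4) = (d - 4)*(d - 1)*(d + 4)^2*(d - 1)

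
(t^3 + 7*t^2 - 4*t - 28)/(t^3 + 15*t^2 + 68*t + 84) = (t - 2)/(t + 6)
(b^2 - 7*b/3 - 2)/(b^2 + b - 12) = (b + 2/3)/(b + 4)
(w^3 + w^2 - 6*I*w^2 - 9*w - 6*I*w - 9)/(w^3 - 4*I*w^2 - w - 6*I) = (w^2 + w*(1 - 3*I) - 3*I)/(w^2 - I*w + 2)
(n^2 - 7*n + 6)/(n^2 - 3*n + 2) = (n - 6)/(n - 2)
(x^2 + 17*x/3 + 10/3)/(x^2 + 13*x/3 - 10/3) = (3*x + 2)/(3*x - 2)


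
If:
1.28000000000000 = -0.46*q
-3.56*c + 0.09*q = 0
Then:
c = -0.07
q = -2.78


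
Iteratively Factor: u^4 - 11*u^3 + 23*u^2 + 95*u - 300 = (u - 4)*(u^3 - 7*u^2 - 5*u + 75) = (u - 4)*(u + 3)*(u^2 - 10*u + 25) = (u - 5)*(u - 4)*(u + 3)*(u - 5)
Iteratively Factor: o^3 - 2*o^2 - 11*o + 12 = (o + 3)*(o^2 - 5*o + 4) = (o - 1)*(o + 3)*(o - 4)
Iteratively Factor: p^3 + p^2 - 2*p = (p + 2)*(p^2 - p) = (p - 1)*(p + 2)*(p)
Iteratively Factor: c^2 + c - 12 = (c + 4)*(c - 3)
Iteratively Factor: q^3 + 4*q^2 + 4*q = (q)*(q^2 + 4*q + 4) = q*(q + 2)*(q + 2)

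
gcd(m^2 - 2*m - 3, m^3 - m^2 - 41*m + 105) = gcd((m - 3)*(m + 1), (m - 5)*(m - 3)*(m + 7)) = m - 3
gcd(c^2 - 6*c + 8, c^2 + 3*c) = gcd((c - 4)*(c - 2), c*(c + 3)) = 1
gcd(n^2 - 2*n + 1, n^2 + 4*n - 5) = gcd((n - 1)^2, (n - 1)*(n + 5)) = n - 1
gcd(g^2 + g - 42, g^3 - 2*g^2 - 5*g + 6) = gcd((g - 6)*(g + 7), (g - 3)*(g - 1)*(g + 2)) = 1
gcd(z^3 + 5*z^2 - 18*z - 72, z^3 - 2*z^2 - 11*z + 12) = z^2 - z - 12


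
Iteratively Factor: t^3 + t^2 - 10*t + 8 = (t + 4)*(t^2 - 3*t + 2) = (t - 1)*(t + 4)*(t - 2)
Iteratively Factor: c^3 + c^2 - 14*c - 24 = (c + 2)*(c^2 - c - 12) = (c + 2)*(c + 3)*(c - 4)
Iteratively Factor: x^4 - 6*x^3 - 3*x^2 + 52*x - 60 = (x - 2)*(x^3 - 4*x^2 - 11*x + 30) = (x - 2)*(x + 3)*(x^2 - 7*x + 10) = (x - 5)*(x - 2)*(x + 3)*(x - 2)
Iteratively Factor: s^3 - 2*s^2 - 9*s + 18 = (s - 3)*(s^2 + s - 6) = (s - 3)*(s + 3)*(s - 2)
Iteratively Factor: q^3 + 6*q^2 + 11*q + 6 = (q + 1)*(q^2 + 5*q + 6) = (q + 1)*(q + 3)*(q + 2)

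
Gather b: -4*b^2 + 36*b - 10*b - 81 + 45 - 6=-4*b^2 + 26*b - 42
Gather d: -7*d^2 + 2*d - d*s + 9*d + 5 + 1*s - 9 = -7*d^2 + d*(11 - s) + s - 4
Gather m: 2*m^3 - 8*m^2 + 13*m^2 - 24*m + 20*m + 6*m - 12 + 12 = 2*m^3 + 5*m^2 + 2*m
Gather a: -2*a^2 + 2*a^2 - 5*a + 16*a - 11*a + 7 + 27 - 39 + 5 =0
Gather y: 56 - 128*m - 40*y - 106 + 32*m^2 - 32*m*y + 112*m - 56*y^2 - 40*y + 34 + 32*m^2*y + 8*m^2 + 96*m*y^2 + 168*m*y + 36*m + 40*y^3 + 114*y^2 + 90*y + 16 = 40*m^2 + 20*m + 40*y^3 + y^2*(96*m + 58) + y*(32*m^2 + 136*m + 10)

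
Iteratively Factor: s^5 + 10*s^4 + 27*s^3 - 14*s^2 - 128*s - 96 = (s - 2)*(s^4 + 12*s^3 + 51*s^2 + 88*s + 48) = (s - 2)*(s + 3)*(s^3 + 9*s^2 + 24*s + 16) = (s - 2)*(s + 3)*(s + 4)*(s^2 + 5*s + 4) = (s - 2)*(s + 3)*(s + 4)^2*(s + 1)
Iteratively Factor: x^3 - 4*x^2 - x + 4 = (x - 4)*(x^2 - 1) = (x - 4)*(x - 1)*(x + 1)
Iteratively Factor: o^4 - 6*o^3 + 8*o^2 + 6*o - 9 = (o - 3)*(o^3 - 3*o^2 - o + 3) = (o - 3)^2*(o^2 - 1) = (o - 3)^2*(o + 1)*(o - 1)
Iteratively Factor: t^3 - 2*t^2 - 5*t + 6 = (t + 2)*(t^2 - 4*t + 3) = (t - 1)*(t + 2)*(t - 3)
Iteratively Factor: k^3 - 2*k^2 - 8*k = (k + 2)*(k^2 - 4*k) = k*(k + 2)*(k - 4)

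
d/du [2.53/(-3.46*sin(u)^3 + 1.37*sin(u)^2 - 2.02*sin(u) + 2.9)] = (26.2614*sin(u)^2 - 6.9322*sin(u) + 5.1106)*cos(u)/(3.46*sin(u)^3 - 1.37*sin(u)^2 + 2.02*sin(u) - 2.9)^2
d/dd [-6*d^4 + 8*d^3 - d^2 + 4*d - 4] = -24*d^3 + 24*d^2 - 2*d + 4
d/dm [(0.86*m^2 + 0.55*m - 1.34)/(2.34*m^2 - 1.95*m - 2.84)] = (-2.964*m^2 + 1.3864*m - 4.175)/(5.4756*m^4 - 9.126*m^3 - 9.4887*m^2 + 11.076*m + 8.0656)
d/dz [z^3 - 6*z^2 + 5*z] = 3*z^2 - 12*z + 5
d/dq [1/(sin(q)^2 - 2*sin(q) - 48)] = 2*(1 - sin(q))*cos(q)/((sin(q) - 8)^2*(sin(q) + 6)^2)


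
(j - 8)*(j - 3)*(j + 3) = j^3 - 8*j^2 - 9*j + 72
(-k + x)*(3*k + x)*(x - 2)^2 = -3*k^2*x^2 + 12*k^2*x - 12*k^2 + 2*k*x^3 - 8*k*x^2 + 8*k*x + x^4 - 4*x^3 + 4*x^2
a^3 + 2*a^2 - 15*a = a*(a - 3)*(a + 5)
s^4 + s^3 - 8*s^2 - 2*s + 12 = (s - 2)*(s + 3)*(s - sqrt(2))*(s + sqrt(2))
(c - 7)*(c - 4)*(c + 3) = c^3 - 8*c^2 - 5*c + 84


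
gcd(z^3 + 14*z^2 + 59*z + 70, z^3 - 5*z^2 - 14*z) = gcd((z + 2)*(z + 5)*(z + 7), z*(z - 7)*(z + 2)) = z + 2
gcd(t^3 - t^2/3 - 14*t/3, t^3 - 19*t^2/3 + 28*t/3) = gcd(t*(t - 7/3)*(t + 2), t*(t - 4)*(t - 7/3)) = t^2 - 7*t/3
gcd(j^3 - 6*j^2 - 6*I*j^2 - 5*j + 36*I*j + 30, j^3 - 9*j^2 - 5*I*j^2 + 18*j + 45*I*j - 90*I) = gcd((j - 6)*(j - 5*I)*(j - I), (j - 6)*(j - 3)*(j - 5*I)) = j^2 + j*(-6 - 5*I) + 30*I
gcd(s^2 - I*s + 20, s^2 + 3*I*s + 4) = s + 4*I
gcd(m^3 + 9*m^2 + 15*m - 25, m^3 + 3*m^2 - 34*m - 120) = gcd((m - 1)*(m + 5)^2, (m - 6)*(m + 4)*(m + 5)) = m + 5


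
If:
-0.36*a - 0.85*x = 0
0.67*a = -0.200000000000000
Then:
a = -0.30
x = 0.13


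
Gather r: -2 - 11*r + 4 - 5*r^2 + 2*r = -5*r^2 - 9*r + 2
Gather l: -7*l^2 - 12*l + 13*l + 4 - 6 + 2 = -7*l^2 + l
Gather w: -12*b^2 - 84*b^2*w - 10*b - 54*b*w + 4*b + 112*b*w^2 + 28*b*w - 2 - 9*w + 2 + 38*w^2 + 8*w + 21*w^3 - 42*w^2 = -12*b^2 - 6*b + 21*w^3 + w^2*(112*b - 4) + w*(-84*b^2 - 26*b - 1)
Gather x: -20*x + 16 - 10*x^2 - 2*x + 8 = -10*x^2 - 22*x + 24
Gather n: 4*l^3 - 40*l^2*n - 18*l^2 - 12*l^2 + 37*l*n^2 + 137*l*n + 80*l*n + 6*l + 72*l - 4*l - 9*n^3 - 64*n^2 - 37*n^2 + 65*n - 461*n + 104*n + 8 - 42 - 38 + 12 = 4*l^3 - 30*l^2 + 74*l - 9*n^3 + n^2*(37*l - 101) + n*(-40*l^2 + 217*l - 292) - 60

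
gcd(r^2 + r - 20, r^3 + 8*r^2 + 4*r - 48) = 1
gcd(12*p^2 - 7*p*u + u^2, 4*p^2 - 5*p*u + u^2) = 4*p - u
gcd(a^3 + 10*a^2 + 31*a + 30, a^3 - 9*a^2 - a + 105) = a + 3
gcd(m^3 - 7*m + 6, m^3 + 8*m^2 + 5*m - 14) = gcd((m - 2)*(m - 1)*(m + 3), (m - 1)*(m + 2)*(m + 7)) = m - 1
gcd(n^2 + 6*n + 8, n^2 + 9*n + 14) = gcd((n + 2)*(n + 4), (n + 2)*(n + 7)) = n + 2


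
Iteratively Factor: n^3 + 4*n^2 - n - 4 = (n + 4)*(n^2 - 1) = (n - 1)*(n + 4)*(n + 1)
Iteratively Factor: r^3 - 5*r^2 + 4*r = (r)*(r^2 - 5*r + 4) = r*(r - 4)*(r - 1)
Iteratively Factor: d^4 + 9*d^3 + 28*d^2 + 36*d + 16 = (d + 1)*(d^3 + 8*d^2 + 20*d + 16) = (d + 1)*(d + 4)*(d^2 + 4*d + 4) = (d + 1)*(d + 2)*(d + 4)*(d + 2)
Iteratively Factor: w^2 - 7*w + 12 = (w - 4)*(w - 3)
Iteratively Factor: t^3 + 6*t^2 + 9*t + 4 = (t + 1)*(t^2 + 5*t + 4) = (t + 1)^2*(t + 4)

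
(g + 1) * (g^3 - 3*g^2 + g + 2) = g^4 - 2*g^3 - 2*g^2 + 3*g + 2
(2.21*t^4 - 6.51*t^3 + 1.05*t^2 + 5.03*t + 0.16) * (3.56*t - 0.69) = 7.8676*t^5 - 24.7005*t^4 + 8.2299*t^3 + 17.1823*t^2 - 2.9011*t - 0.1104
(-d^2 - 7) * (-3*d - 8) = 3*d^3 + 8*d^2 + 21*d + 56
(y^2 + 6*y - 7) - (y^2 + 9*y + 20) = -3*y - 27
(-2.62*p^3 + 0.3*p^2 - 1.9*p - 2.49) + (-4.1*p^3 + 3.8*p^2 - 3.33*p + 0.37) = -6.72*p^3 + 4.1*p^2 - 5.23*p - 2.12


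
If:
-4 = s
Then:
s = -4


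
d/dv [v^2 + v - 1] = 2*v + 1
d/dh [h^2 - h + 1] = 2*h - 1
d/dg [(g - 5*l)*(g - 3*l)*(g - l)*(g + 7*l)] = 4*g^3 - 6*g^2*l - 80*g*l^2 + 146*l^3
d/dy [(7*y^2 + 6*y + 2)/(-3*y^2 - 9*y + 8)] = (-45*y^2 + 124*y + 66)/(9*y^4 + 54*y^3 + 33*y^2 - 144*y + 64)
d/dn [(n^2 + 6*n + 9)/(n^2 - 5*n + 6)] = (-11*n^2 - 6*n + 81)/(n^4 - 10*n^3 + 37*n^2 - 60*n + 36)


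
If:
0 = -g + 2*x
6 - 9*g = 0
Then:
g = 2/3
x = 1/3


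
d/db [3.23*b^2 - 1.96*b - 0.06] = 6.46*b - 1.96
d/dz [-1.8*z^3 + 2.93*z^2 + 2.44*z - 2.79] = -5.4*z^2 + 5.86*z + 2.44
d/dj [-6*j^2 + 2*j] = 2 - 12*j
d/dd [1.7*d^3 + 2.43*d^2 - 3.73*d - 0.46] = 5.1*d^2 + 4.86*d - 3.73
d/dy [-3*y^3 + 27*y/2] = 27/2 - 9*y^2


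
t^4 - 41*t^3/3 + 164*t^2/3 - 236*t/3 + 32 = (t - 8)*(t - 3)*(t - 2)*(t - 2/3)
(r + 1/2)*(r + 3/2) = r^2 + 2*r + 3/4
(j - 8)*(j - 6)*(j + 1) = j^3 - 13*j^2 + 34*j + 48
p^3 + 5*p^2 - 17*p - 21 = (p - 3)*(p + 1)*(p + 7)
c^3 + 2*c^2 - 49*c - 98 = (c - 7)*(c + 2)*(c + 7)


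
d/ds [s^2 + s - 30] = 2*s + 1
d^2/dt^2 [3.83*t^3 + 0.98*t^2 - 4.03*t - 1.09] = 22.98*t + 1.96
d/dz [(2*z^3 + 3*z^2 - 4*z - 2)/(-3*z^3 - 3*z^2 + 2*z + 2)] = (3*z^4 - 16*z^3 - 12*z^2 - 4)/(9*z^6 + 18*z^5 - 3*z^4 - 24*z^3 - 8*z^2 + 8*z + 4)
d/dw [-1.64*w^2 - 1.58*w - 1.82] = -3.28*w - 1.58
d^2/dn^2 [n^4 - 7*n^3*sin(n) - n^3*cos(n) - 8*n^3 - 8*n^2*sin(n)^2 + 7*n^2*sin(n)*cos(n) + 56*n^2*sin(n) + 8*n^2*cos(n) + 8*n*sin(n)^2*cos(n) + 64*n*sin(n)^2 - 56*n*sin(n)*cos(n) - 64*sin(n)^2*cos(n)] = 7*n^3*sin(n) + n^3*cos(n) - 14*n^2*sin(2*n) - 50*sqrt(2)*n^2*sin(n + pi/4) - 16*n^2*cos(2*n) + 12*n^2 - 74*n*sin(n) + 80*n*sin(2*n) + 216*n*cos(n) + 156*n*cos(2*n) + 18*n*cos(3*n) - 48*n + 108*sin(n) + 135*sin(2*n) + 12*sin(3*n) + 32*cos(n) - 104*cos(2*n) - 144*cos(3*n) - 8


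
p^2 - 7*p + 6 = (p - 6)*(p - 1)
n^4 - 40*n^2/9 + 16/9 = (n - 2)*(n - 2/3)*(n + 2/3)*(n + 2)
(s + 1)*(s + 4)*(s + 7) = s^3 + 12*s^2 + 39*s + 28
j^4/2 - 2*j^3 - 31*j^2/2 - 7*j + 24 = (j/2 + 1)*(j - 8)*(j - 1)*(j + 3)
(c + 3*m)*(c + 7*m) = c^2 + 10*c*m + 21*m^2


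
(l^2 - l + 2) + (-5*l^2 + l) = 2 - 4*l^2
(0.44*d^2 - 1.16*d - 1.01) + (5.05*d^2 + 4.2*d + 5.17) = 5.49*d^2 + 3.04*d + 4.16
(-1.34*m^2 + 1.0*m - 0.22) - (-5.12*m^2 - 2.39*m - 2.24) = 3.78*m^2 + 3.39*m + 2.02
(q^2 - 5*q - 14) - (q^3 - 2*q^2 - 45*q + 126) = -q^3 + 3*q^2 + 40*q - 140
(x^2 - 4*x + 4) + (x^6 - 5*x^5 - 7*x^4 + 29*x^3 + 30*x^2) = x^6 - 5*x^5 - 7*x^4 + 29*x^3 + 31*x^2 - 4*x + 4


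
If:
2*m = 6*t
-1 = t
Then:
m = -3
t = -1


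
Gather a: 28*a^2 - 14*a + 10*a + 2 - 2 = 28*a^2 - 4*a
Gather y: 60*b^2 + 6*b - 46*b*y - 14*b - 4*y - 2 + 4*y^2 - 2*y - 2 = 60*b^2 - 8*b + 4*y^2 + y*(-46*b - 6) - 4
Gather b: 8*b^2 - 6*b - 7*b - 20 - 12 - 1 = 8*b^2 - 13*b - 33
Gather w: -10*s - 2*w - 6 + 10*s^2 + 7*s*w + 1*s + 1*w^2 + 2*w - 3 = 10*s^2 + 7*s*w - 9*s + w^2 - 9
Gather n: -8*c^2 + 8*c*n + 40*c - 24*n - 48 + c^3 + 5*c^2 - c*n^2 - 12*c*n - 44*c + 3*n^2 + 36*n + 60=c^3 - 3*c^2 - 4*c + n^2*(3 - c) + n*(12 - 4*c) + 12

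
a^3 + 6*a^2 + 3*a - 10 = (a - 1)*(a + 2)*(a + 5)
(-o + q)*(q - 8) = -o*q + 8*o + q^2 - 8*q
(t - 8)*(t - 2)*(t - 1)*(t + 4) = t^4 - 7*t^3 - 18*t^2 + 88*t - 64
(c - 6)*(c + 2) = c^2 - 4*c - 12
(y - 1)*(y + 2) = y^2 + y - 2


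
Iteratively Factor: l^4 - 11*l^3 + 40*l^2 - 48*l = (l - 3)*(l^3 - 8*l^2 + 16*l) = (l - 4)*(l - 3)*(l^2 - 4*l) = (l - 4)^2*(l - 3)*(l)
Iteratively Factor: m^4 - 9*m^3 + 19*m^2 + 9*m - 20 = (m - 4)*(m^3 - 5*m^2 - m + 5) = (m - 5)*(m - 4)*(m^2 - 1) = (m - 5)*(m - 4)*(m + 1)*(m - 1)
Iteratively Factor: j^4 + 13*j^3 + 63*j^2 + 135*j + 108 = (j + 3)*(j^3 + 10*j^2 + 33*j + 36) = (j + 3)^2*(j^2 + 7*j + 12) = (j + 3)^2*(j + 4)*(j + 3)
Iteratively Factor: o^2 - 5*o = (o)*(o - 5)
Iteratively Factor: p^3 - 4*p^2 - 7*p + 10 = (p - 1)*(p^2 - 3*p - 10) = (p - 5)*(p - 1)*(p + 2)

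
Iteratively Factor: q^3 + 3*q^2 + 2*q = (q + 2)*(q^2 + q) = (q + 1)*(q + 2)*(q)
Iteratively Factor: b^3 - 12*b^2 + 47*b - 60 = (b - 4)*(b^2 - 8*b + 15) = (b - 5)*(b - 4)*(b - 3)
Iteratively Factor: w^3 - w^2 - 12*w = (w + 3)*(w^2 - 4*w) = (w - 4)*(w + 3)*(w)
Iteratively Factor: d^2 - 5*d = (d - 5)*(d)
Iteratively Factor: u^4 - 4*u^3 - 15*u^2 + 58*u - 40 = (u - 2)*(u^3 - 2*u^2 - 19*u + 20) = (u - 5)*(u - 2)*(u^2 + 3*u - 4) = (u - 5)*(u - 2)*(u - 1)*(u + 4)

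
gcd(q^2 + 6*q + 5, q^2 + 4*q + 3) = q + 1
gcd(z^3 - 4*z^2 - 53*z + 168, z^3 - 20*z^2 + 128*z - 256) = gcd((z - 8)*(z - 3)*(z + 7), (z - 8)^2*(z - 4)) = z - 8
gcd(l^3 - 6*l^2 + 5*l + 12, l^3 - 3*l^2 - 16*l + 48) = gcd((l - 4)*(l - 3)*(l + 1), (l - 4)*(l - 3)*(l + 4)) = l^2 - 7*l + 12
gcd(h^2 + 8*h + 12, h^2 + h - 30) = h + 6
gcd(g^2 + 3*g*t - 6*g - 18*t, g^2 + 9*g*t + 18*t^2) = g + 3*t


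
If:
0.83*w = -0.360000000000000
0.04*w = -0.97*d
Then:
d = 0.02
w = -0.43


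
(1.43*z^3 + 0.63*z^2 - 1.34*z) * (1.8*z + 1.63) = 2.574*z^4 + 3.4649*z^3 - 1.3851*z^2 - 2.1842*z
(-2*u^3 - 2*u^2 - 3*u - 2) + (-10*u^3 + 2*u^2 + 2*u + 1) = -12*u^3 - u - 1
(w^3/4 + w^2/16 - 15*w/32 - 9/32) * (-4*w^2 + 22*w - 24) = -w^5 + 21*w^4/4 - 11*w^3/4 - 171*w^2/16 + 81*w/16 + 27/4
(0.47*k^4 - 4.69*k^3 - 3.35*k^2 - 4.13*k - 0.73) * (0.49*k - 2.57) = 0.2303*k^5 - 3.506*k^4 + 10.4118*k^3 + 6.5858*k^2 + 10.2564*k + 1.8761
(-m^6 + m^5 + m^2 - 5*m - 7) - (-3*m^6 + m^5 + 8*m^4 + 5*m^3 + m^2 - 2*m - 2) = 2*m^6 - 8*m^4 - 5*m^3 - 3*m - 5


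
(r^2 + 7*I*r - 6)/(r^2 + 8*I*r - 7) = (r + 6*I)/(r + 7*I)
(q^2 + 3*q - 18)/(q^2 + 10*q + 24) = (q - 3)/(q + 4)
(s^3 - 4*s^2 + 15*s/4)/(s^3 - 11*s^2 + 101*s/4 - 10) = s*(2*s - 3)/(2*s^2 - 17*s + 8)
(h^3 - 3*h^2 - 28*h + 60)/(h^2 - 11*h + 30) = (h^2 + 3*h - 10)/(h - 5)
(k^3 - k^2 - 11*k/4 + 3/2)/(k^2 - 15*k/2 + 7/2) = (k^2 - k/2 - 3)/(k - 7)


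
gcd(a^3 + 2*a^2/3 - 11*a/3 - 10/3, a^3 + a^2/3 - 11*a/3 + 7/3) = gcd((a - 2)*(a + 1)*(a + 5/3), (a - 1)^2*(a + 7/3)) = 1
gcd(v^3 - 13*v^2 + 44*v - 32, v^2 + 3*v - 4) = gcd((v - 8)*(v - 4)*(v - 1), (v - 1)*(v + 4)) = v - 1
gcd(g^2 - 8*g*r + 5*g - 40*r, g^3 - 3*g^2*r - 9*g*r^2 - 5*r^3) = 1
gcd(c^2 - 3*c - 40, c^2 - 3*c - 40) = c^2 - 3*c - 40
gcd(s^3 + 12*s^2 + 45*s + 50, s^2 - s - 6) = s + 2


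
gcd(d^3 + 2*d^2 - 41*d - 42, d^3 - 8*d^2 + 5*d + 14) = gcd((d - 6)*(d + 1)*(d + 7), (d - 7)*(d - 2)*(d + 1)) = d + 1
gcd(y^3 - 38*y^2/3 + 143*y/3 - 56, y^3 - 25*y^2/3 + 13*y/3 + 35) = y^2 - 10*y + 21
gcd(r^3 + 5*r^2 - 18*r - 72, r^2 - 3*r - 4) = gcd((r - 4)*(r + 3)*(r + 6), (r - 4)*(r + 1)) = r - 4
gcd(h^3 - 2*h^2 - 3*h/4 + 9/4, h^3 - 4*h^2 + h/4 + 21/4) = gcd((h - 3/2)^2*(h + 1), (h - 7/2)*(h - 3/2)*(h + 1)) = h^2 - h/2 - 3/2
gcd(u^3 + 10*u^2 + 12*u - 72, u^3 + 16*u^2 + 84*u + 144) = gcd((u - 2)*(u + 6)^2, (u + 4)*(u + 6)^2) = u^2 + 12*u + 36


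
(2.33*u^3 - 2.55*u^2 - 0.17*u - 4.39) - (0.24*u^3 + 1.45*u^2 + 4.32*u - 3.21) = 2.09*u^3 - 4.0*u^2 - 4.49*u - 1.18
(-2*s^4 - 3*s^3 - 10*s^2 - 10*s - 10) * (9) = -18*s^4 - 27*s^3 - 90*s^2 - 90*s - 90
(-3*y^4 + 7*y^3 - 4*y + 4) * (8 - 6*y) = 18*y^5 - 66*y^4 + 56*y^3 + 24*y^2 - 56*y + 32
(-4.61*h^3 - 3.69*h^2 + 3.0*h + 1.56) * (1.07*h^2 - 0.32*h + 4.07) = -4.9327*h^5 - 2.4731*h^4 - 14.3719*h^3 - 14.3091*h^2 + 11.7108*h + 6.3492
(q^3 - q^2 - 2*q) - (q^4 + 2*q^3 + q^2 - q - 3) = -q^4 - q^3 - 2*q^2 - q + 3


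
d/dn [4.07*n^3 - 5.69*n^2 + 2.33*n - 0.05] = 12.21*n^2 - 11.38*n + 2.33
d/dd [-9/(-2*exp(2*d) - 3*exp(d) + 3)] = (-36*exp(d) - 27)*exp(d)/(2*exp(2*d) + 3*exp(d) - 3)^2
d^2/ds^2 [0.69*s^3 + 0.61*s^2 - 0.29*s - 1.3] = 4.14*s + 1.22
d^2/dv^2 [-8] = 0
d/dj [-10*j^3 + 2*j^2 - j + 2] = -30*j^2 + 4*j - 1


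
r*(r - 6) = r^2 - 6*r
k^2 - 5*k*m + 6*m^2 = (k - 3*m)*(k - 2*m)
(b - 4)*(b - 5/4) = b^2 - 21*b/4 + 5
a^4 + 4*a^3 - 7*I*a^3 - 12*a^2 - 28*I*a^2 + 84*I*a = a*(a - 2)*(a + 6)*(a - 7*I)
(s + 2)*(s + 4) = s^2 + 6*s + 8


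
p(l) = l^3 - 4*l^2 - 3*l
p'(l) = 3*l^2 - 8*l - 3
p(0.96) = -5.68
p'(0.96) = -7.92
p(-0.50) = 0.38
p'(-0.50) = 1.75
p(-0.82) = -0.78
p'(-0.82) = 5.58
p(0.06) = -0.19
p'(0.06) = -3.47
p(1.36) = -8.96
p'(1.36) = -8.33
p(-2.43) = -30.68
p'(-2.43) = 34.15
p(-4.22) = -133.73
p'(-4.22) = 84.19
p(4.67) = 0.60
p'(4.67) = 25.07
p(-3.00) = -54.00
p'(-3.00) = 48.00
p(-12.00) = -2268.00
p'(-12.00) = 525.00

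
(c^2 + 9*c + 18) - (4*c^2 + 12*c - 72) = -3*c^2 - 3*c + 90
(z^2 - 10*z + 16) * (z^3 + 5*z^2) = z^5 - 5*z^4 - 34*z^3 + 80*z^2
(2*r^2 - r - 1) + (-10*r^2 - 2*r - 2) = -8*r^2 - 3*r - 3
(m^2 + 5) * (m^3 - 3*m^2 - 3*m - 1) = m^5 - 3*m^4 + 2*m^3 - 16*m^2 - 15*m - 5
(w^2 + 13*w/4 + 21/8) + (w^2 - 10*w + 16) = 2*w^2 - 27*w/4 + 149/8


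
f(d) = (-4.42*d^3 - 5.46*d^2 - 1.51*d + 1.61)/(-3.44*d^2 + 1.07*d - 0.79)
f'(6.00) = 1.27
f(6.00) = 9.80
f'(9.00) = 1.28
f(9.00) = 13.63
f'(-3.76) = 1.21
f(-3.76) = -3.09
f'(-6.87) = 1.27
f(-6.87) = -6.96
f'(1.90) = 1.35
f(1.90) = 4.59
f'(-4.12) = 1.22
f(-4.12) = -3.53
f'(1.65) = 1.43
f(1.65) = 4.24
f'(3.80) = 1.26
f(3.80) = 7.02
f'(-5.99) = 1.26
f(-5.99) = -5.85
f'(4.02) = 1.26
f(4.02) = 7.29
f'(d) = (6.88*d - 1.07)*(-4.42*d^3 - 5.46*d^2 - 1.51*d + 1.61)/(-3.44*d^2 + 1.07*d - 0.79)^2 + (-13.26*d^2 - 10.92*d - 1.51)/(-3.44*d^2 + 1.07*d - 0.79)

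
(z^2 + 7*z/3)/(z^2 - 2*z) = (z + 7/3)/(z - 2)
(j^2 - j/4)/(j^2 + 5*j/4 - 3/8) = 2*j/(2*j + 3)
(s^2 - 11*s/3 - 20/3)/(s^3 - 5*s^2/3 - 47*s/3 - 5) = (3*s + 4)/(3*s^2 + 10*s + 3)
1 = 1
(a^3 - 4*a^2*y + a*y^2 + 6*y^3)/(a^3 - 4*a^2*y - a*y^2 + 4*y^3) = (a^2 - 5*a*y + 6*y^2)/(a^2 - 5*a*y + 4*y^2)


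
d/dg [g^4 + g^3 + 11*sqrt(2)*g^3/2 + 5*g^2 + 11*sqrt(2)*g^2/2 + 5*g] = 4*g^3 + 3*g^2 + 33*sqrt(2)*g^2/2 + 10*g + 11*sqrt(2)*g + 5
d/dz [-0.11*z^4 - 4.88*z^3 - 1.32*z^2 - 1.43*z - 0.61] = -0.44*z^3 - 14.64*z^2 - 2.64*z - 1.43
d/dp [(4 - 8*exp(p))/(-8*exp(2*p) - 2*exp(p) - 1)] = (-64*exp(2*p) + 64*exp(p) + 16)*exp(p)/(64*exp(4*p) + 32*exp(3*p) + 20*exp(2*p) + 4*exp(p) + 1)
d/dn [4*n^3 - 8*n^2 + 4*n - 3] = 12*n^2 - 16*n + 4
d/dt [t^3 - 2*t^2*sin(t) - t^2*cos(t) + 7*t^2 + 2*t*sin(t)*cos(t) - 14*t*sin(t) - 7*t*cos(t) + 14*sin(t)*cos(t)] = t^2*sin(t) - 2*t^2*cos(t) + 3*t^2 + 3*t*sin(t) - 16*t*cos(t) + 2*t*cos(2*t) + 14*t - 14*sin(t) + sin(2*t) - 7*cos(t) + 14*cos(2*t)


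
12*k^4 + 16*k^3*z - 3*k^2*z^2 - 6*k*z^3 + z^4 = (-6*k + z)*(-2*k + z)*(k + z)^2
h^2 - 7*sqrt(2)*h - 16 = (h - 8*sqrt(2))*(h + sqrt(2))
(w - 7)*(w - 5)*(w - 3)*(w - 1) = w^4 - 16*w^3 + 86*w^2 - 176*w + 105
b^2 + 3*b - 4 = (b - 1)*(b + 4)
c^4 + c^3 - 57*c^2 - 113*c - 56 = (c - 8)*(c + 1)^2*(c + 7)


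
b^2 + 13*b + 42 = (b + 6)*(b + 7)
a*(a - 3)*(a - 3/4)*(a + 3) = a^4 - 3*a^3/4 - 9*a^2 + 27*a/4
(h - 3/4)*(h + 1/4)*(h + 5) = h^3 + 9*h^2/2 - 43*h/16 - 15/16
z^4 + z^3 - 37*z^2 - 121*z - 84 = (z - 7)*(z + 1)*(z + 3)*(z + 4)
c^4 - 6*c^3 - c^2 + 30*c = c*(c - 5)*(c - 3)*(c + 2)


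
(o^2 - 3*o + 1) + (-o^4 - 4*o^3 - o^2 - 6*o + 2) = -o^4 - 4*o^3 - 9*o + 3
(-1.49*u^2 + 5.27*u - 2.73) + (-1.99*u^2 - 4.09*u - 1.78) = -3.48*u^2 + 1.18*u - 4.51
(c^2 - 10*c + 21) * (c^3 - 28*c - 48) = c^5 - 10*c^4 - 7*c^3 + 232*c^2 - 108*c - 1008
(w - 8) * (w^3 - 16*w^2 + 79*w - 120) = w^4 - 24*w^3 + 207*w^2 - 752*w + 960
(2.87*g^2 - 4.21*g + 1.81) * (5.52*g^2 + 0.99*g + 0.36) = 15.8424*g^4 - 20.3979*g^3 + 6.8565*g^2 + 0.2763*g + 0.6516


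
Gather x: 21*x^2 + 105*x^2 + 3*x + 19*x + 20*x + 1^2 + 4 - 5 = 126*x^2 + 42*x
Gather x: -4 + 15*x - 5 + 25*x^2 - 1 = 25*x^2 + 15*x - 10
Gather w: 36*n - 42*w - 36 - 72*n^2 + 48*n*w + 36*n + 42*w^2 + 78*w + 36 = -72*n^2 + 72*n + 42*w^2 + w*(48*n + 36)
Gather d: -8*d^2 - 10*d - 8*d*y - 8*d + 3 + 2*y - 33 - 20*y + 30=-8*d^2 + d*(-8*y - 18) - 18*y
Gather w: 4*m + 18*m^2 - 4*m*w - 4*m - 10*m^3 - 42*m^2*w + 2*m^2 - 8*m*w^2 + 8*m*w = -10*m^3 + 20*m^2 - 8*m*w^2 + w*(-42*m^2 + 4*m)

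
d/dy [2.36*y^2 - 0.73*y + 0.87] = 4.72*y - 0.73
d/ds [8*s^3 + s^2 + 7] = 2*s*(12*s + 1)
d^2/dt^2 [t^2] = 2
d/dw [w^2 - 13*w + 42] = 2*w - 13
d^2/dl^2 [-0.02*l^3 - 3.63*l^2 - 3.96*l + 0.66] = -0.12*l - 7.26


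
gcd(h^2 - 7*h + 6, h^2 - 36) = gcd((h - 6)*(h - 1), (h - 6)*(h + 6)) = h - 6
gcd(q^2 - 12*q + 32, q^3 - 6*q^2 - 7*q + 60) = q - 4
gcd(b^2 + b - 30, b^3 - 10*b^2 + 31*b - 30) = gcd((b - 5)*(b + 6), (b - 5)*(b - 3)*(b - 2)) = b - 5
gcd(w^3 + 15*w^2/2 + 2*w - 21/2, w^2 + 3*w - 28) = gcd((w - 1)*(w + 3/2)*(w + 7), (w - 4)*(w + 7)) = w + 7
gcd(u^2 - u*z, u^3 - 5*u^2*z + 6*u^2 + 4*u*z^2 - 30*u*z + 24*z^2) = -u + z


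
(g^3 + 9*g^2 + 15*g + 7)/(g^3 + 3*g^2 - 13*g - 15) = (g^2 + 8*g + 7)/(g^2 + 2*g - 15)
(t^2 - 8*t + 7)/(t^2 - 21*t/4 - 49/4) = 4*(t - 1)/(4*t + 7)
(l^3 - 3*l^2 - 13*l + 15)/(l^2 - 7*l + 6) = (l^2 - 2*l - 15)/(l - 6)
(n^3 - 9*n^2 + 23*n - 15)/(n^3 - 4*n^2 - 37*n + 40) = (n^2 - 8*n + 15)/(n^2 - 3*n - 40)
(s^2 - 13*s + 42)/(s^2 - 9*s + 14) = (s - 6)/(s - 2)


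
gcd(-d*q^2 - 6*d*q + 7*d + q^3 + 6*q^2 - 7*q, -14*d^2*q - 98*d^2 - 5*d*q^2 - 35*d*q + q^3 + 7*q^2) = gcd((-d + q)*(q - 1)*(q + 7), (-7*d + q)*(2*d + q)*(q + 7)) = q + 7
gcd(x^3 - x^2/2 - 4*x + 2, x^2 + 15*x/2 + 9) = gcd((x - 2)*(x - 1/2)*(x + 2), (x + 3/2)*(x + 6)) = 1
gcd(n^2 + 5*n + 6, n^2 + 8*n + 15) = n + 3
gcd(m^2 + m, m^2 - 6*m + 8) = 1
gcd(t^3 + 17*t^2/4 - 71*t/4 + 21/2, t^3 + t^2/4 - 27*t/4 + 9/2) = t^2 - 11*t/4 + 3/2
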